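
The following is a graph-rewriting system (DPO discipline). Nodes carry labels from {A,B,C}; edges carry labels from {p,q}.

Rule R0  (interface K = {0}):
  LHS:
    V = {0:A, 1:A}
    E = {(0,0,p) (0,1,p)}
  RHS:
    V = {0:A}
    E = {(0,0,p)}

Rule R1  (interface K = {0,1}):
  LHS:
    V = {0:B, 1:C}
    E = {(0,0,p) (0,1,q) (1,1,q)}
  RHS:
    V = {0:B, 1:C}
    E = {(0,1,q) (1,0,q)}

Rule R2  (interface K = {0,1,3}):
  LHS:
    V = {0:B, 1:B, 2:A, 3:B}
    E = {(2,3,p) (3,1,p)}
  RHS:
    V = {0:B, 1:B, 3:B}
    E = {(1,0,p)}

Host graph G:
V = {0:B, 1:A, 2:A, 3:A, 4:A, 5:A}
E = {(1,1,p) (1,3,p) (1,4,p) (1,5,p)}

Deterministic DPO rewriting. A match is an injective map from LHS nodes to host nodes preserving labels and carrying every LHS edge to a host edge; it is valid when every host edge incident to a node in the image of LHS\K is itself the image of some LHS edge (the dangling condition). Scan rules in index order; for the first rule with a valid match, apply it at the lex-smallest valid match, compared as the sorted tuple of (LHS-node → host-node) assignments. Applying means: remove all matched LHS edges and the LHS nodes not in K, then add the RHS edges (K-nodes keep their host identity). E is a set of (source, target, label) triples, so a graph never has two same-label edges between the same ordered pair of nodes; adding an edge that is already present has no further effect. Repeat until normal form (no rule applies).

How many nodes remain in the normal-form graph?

[0] host  ⇒  6 nodes, 4 edges  {1-p->1 1-p->3 1-p->4 1-p->5}
[1] R0 @ {0↦1, 1↦3}  ⇒  5 nodes, 3 edges  {1-p->1 1-p->4 1-p->5}
[2] R0 @ {0↦1, 1↦4}  ⇒  4 nodes, 2 edges  {1-p->1 1-p->5}
[3] R0 @ {0↦1, 1↦5}  ⇒  3 nodes, 1 edges  {1-p->1}
halt: no rule applies after step 3
NF nodes: {0:B, 1:A, 2:A}

Answer: 3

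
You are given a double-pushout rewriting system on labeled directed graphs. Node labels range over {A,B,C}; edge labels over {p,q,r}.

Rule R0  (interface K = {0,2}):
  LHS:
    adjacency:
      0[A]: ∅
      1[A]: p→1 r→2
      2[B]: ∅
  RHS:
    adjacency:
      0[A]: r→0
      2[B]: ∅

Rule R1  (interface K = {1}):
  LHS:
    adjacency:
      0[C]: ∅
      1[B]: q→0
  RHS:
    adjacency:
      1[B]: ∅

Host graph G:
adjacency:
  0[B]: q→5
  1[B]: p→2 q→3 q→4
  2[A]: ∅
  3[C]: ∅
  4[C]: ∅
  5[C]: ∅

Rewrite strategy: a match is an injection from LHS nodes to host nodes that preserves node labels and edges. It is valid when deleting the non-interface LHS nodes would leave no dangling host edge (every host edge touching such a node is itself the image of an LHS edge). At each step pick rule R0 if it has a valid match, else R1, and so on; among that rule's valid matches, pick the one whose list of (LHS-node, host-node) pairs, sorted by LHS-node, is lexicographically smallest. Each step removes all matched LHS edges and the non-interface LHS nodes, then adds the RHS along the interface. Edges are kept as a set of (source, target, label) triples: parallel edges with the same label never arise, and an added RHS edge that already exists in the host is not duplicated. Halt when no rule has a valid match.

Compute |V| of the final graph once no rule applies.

Answer: 3

Derivation:
start.  V:6 E:4  edges: 0-q->5 1-p->2 1-q->3 1-q->4
1. fire R1 via {0↦3, 1↦1}  →  V:5 E:3  edges: 0-q->5 1-p->2 1-q->4
2. fire R1 via {0↦4, 1↦1}  →  V:4 E:2  edges: 0-q->5 1-p->2
3. fire R1 via {0↦5, 1↦0}  →  V:3 E:1  edges: 1-p->2
final graph: no rule applies after step 3
NF nodes: {0:B, 1:B, 2:A}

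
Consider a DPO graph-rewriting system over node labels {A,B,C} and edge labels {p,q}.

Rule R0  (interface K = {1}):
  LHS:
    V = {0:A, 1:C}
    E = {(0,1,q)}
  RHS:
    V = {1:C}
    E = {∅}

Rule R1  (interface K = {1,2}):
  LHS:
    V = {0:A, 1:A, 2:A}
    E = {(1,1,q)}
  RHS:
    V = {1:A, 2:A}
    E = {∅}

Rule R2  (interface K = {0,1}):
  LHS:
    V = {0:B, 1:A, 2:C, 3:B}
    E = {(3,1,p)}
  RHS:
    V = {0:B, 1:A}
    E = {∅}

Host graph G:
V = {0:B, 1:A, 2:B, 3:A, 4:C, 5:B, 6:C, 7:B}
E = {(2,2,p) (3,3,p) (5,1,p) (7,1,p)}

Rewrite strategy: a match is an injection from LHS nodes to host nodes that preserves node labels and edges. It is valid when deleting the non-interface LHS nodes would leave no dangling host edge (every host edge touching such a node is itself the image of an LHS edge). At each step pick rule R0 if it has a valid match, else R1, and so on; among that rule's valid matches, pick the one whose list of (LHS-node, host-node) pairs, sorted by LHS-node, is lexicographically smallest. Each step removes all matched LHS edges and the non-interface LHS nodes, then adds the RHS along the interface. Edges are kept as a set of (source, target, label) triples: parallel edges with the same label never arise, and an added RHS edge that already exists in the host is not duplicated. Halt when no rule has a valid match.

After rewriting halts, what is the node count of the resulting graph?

[0] host  ⇒  8 nodes, 4 edges  {2-p->2 3-p->3 5-p->1 7-p->1}
[1] R2 @ {0↦0, 1↦1, 2↦4, 3↦5}  ⇒  6 nodes, 3 edges  {2-p->2 3-p->3 7-p->1}
[2] R2 @ {0↦0, 1↦1, 2↦6, 3↦7}  ⇒  4 nodes, 2 edges  {2-p->2 3-p->3}
final graph: no rule applies after step 2
NF nodes: {0:B, 1:A, 2:B, 3:A}

Answer: 4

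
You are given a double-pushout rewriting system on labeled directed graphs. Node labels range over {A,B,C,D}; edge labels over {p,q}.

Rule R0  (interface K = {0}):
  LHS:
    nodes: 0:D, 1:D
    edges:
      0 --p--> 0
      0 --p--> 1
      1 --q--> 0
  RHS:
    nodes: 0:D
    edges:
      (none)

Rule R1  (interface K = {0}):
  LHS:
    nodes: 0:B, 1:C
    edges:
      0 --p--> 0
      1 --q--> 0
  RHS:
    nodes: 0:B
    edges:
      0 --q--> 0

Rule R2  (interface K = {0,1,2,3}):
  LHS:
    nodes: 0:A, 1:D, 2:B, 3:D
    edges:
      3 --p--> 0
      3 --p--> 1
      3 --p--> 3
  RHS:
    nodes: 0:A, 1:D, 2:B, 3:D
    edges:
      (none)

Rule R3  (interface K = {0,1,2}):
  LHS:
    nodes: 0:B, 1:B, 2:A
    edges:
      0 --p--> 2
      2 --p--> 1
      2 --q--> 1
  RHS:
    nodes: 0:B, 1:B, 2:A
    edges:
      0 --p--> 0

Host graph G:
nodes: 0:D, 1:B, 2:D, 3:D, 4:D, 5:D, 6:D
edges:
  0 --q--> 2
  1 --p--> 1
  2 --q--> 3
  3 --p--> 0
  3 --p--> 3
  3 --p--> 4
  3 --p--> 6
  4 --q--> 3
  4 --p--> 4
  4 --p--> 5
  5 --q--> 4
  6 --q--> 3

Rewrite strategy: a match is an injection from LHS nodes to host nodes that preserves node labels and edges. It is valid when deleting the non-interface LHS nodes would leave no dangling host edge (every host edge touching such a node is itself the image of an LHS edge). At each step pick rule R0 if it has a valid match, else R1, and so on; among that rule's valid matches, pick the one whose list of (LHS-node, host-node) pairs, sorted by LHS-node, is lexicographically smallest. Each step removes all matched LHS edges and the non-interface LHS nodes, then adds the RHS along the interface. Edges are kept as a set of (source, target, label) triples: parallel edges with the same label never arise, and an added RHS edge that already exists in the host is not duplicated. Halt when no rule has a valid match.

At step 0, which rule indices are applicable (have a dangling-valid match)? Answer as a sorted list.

Answer: [R0]

Rewrite trace:
R0: 2 valid matches — {0↦3, 1↦6}, {0↦4, 1↦5}
R1: no valid match — LHS pattern not found
R2: no valid match — LHS pattern not found
R3: no valid match — LHS pattern not found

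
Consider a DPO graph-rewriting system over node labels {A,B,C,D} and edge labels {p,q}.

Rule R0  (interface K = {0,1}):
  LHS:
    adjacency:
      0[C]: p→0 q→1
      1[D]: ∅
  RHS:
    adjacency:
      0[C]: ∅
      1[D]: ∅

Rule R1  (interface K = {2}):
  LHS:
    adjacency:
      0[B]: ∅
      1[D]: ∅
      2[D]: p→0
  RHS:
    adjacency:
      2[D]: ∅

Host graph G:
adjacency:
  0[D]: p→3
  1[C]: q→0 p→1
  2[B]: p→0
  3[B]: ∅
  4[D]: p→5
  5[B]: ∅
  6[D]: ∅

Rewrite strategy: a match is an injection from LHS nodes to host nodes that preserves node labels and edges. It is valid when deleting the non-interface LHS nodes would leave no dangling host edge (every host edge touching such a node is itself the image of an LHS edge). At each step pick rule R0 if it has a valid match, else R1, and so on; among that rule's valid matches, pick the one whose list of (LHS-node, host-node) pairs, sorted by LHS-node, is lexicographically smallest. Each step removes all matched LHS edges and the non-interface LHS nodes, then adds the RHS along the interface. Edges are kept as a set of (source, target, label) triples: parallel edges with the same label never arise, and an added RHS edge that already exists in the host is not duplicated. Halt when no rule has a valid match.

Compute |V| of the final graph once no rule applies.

initial: |V|=7 |E|=5  E = 0-p->3 1-q->0 1-p->1 2-p->0 4-p->5
step 1: apply R0 at {0↦1, 1↦0}  → |V|=7 |E|=3  E = 0-p->3 2-p->0 4-p->5
step 2: apply R1 at {0↦3, 1↦6, 2↦0}  → |V|=5 |E|=2  E = 2-p->0 4-p->5
normal form: no rule applies after step 2
NF nodes: {0:D, 1:C, 2:B, 4:D, 5:B}

Answer: 5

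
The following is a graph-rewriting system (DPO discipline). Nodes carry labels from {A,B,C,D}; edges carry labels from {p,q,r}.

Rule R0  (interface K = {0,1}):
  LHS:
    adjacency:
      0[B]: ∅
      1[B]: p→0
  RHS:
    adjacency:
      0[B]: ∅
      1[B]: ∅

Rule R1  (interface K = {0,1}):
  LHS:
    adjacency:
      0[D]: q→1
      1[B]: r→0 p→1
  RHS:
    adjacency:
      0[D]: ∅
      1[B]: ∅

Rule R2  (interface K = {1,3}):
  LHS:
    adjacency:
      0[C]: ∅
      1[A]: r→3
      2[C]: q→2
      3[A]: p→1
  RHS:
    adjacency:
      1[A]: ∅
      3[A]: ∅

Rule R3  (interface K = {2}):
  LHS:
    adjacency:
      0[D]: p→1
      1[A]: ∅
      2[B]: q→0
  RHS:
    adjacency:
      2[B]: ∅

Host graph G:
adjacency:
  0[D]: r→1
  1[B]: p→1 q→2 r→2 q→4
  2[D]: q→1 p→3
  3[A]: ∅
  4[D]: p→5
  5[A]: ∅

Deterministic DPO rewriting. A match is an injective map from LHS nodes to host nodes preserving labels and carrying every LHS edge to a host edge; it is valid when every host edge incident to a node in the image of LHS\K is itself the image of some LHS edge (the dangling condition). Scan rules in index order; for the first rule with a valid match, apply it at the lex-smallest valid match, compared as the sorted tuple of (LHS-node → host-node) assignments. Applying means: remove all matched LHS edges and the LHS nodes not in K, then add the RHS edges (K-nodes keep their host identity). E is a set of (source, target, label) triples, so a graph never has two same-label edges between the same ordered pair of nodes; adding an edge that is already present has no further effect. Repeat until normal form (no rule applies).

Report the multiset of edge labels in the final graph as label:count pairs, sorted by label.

Answer: r:1

Steps:
start.  V:6 E:8  edges: 0-r->1 1-p->1 1-q->2 1-r->2 1-q->4 2-q->1 2-p->3 4-p->5
1. fire R1 via {0↦2, 1↦1}  →  V:6 E:5  edges: 0-r->1 1-q->2 1-q->4 2-p->3 4-p->5
2. fire R3 via {0↦2, 1↦3, 2↦1}  →  V:4 E:3  edges: 0-r->1 1-q->4 4-p->5
3. fire R3 via {0↦4, 1↦5, 2↦1}  →  V:2 E:1  edges: 0-r->1
halt: no rule applies after step 3
NF edges: [(0, 1, 'r')]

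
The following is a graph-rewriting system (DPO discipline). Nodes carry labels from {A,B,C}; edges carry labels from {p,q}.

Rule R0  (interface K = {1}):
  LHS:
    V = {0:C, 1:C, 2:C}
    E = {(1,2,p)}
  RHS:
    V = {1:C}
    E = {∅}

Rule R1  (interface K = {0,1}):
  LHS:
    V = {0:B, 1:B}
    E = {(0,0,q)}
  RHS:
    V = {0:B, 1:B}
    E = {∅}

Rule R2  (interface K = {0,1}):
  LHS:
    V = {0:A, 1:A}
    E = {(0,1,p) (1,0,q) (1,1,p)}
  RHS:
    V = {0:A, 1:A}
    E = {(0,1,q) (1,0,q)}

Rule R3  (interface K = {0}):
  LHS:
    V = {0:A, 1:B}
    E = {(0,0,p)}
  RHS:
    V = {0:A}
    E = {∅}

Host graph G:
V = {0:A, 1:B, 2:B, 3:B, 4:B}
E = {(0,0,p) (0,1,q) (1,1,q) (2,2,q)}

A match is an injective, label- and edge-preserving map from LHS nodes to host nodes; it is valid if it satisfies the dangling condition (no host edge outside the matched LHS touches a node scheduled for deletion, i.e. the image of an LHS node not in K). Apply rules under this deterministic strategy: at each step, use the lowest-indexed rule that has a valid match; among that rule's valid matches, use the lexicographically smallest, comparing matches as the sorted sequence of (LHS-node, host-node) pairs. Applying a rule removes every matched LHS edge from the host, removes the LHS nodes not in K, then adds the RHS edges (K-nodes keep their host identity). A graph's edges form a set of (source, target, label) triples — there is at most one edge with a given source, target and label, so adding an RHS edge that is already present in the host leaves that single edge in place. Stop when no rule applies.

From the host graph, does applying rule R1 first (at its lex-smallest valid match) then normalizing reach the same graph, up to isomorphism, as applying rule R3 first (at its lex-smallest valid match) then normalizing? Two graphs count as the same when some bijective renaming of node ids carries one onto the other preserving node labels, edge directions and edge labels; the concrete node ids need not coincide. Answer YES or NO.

Answer: YES

Rewrite trace:
branch R1-first: apply at {0↦1, 1↦2} → |E|=3, then 2 more step(s) → NF |V|=4 |E|=1 V={0:A, 1:B, 3:B, 4:B} E=0-q->1
branch R3-first: apply at {0↦0, 1↦3} → |E|=3, then 2 more step(s) → NF |V|=4 |E|=1 V={0:A, 1:B, 2:B, 4:B} E=0-q->1
graphs isomorphic (equal up to label-preserving node renaming)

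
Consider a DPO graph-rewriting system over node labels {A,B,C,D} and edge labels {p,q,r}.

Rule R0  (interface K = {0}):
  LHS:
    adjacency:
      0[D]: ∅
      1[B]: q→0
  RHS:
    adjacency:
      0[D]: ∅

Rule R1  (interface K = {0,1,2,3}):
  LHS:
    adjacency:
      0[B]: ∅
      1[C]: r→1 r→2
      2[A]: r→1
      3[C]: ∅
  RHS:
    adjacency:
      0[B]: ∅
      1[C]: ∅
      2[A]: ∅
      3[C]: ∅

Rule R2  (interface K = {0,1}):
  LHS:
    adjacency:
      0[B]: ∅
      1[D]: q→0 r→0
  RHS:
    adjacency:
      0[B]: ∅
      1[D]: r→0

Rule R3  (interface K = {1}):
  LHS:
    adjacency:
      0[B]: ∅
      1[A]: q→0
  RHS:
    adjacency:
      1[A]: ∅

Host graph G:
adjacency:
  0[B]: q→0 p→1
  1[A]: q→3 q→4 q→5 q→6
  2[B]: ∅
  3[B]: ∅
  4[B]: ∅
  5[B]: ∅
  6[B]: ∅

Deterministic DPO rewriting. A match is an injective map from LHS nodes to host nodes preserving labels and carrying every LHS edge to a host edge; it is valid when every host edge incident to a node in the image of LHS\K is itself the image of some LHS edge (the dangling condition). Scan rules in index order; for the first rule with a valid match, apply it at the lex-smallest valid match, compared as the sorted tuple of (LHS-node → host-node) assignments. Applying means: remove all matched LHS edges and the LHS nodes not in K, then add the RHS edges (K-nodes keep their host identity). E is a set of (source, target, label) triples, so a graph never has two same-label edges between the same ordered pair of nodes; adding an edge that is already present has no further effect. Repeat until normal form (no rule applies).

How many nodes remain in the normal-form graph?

Answer: 3

Steps:
start.  V:7 E:6  edges: 0-q->0 0-p->1 1-q->3 1-q->4 1-q->5 1-q->6
1. fire R3 via {0↦3, 1↦1}  →  V:6 E:5  edges: 0-q->0 0-p->1 1-q->4 1-q->5 1-q->6
2. fire R3 via {0↦4, 1↦1}  →  V:5 E:4  edges: 0-q->0 0-p->1 1-q->5 1-q->6
3. fire R3 via {0↦5, 1↦1}  →  V:4 E:3  edges: 0-q->0 0-p->1 1-q->6
4. fire R3 via {0↦6, 1↦1}  →  V:3 E:2  edges: 0-q->0 0-p->1
normal form: no rule applies after step 4
NF nodes: {0:B, 1:A, 2:B}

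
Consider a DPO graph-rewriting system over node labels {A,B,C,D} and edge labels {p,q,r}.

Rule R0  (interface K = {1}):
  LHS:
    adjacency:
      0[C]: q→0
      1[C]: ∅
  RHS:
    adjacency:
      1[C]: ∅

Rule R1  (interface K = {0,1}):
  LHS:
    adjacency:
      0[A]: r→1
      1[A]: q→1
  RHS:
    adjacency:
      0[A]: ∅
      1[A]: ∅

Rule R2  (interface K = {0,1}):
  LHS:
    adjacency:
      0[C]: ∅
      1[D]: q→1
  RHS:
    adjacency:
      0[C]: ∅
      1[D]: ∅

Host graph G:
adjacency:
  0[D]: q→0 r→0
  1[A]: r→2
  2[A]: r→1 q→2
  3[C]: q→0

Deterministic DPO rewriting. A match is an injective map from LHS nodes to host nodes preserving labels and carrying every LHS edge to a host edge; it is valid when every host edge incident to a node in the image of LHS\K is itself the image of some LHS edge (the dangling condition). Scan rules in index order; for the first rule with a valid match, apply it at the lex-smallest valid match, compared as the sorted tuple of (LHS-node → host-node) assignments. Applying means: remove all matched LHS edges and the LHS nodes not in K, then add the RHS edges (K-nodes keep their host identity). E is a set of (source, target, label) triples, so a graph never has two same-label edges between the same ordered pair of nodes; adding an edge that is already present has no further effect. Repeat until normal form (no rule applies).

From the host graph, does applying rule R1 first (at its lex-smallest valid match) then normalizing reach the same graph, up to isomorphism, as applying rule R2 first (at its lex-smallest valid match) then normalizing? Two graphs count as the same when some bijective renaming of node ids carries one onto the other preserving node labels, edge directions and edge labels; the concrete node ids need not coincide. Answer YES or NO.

branch R1-first: apply at {0↦1, 1↦2} → |E|=4, then 1 more step(s) → NF |V|=4 |E|=3 V={0:D, 1:A, 2:A, 3:C} E=0-r->0 2-r->1 3-q->0
branch R2-first: apply at {0↦3, 1↦0} → |E|=5, then 1 more step(s) → NF |V|=4 |E|=3 V={0:D, 1:A, 2:A, 3:C} E=0-r->0 2-r->1 3-q->0
graphs isomorphic (equal up to label-preserving node renaming)

Answer: YES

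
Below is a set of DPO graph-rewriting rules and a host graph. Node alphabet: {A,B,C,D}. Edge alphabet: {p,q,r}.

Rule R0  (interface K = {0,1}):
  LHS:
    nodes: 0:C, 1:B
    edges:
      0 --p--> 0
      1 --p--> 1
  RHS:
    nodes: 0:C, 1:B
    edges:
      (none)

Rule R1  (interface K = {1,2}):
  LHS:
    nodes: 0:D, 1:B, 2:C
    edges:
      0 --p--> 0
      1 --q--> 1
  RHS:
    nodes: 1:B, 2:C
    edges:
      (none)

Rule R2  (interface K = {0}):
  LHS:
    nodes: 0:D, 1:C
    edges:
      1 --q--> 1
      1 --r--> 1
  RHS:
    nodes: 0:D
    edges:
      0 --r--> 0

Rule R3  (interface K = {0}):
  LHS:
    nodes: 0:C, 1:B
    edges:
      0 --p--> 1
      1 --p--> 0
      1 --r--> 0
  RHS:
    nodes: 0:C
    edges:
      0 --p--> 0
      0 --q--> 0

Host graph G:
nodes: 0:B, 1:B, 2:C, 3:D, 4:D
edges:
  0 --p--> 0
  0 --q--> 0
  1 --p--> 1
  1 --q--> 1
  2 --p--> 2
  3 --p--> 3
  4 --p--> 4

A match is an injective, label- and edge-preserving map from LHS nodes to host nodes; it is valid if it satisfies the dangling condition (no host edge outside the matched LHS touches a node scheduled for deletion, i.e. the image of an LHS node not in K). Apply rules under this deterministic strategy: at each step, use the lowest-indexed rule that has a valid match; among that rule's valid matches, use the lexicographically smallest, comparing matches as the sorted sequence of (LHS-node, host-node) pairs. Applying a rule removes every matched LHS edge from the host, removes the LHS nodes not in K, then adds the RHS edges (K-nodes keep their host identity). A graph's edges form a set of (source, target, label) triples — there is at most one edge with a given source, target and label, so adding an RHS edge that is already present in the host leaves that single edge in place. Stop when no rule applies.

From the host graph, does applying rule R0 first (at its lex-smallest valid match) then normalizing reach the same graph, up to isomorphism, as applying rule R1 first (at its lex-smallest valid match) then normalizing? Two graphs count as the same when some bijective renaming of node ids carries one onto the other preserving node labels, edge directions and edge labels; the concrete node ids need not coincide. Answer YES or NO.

Answer: YES

Rewrite trace:
branch R0-first: apply at {0↦2, 1↦0} → |E|=5, then 2 more step(s) → NF |V|=3 |E|=1 V={0:B, 1:B, 2:C} E=1-p->1
branch R1-first: apply at {0↦3, 1↦0, 2↦2} → |E|=5, then 2 more step(s) → NF |V|=3 |E|=1 V={0:B, 1:B, 2:C} E=1-p->1
graphs isomorphic (equal up to label-preserving node renaming)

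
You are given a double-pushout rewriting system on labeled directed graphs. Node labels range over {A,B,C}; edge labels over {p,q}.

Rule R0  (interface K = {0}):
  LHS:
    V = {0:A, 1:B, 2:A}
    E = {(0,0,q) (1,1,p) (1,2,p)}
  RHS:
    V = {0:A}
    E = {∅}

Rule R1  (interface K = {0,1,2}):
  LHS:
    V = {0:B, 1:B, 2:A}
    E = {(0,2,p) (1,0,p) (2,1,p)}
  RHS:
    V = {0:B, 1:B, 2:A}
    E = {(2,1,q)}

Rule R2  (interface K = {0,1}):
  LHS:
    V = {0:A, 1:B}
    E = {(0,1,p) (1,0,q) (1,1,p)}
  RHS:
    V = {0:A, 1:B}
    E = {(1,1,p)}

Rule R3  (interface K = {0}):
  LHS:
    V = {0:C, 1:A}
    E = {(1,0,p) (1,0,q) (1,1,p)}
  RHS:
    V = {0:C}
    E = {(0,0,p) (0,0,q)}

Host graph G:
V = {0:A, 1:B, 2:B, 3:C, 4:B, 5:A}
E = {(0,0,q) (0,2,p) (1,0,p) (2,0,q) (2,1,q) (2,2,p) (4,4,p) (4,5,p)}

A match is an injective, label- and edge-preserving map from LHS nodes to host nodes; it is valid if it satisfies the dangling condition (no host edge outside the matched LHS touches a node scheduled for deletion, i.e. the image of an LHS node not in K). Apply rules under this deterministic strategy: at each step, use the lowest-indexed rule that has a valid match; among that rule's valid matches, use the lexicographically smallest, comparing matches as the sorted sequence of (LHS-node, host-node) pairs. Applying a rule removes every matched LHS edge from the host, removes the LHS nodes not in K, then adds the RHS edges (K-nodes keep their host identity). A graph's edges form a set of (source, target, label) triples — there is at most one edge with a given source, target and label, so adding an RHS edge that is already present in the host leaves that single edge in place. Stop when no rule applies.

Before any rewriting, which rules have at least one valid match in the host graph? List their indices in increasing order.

Answer: [R0,R2]

Derivation:
R0: 1 valid match — {0↦0, 1↦4, 2↦5}
R1: no valid match — LHS pattern not found
R2: 1 valid match — {0↦0, 1↦2}
R3: no valid match — LHS pattern not found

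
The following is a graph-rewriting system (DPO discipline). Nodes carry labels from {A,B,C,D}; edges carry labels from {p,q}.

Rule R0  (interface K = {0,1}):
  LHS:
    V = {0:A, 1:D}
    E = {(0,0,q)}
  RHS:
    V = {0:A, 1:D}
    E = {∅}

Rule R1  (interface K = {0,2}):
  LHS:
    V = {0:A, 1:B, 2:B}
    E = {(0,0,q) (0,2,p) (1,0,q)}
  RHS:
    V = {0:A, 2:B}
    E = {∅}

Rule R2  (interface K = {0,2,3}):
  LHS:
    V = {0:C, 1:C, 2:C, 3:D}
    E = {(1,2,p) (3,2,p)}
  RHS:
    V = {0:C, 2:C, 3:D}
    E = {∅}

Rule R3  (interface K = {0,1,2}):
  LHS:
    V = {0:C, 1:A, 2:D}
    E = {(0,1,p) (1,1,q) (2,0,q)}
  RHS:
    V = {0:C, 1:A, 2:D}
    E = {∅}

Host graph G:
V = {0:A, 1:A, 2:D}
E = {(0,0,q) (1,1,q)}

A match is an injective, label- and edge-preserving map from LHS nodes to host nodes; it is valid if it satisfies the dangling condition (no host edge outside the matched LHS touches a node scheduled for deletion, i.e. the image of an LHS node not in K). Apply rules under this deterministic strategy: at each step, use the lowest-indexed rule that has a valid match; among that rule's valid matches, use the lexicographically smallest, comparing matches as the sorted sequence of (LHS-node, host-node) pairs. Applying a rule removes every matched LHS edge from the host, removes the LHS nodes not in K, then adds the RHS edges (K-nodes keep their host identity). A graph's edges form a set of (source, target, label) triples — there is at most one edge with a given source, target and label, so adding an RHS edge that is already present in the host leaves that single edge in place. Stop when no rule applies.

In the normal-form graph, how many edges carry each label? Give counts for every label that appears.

start.  V:3 E:2  edges: 0-q->0 1-q->1
1. fire R0 via {0↦0, 1↦2}  →  V:3 E:1  edges: 1-q->1
2. fire R0 via {0↦1, 1↦2}  →  V:3 E:0  edges: ∅
halt: no rule applies after step 2
NF edges: []

Answer: (no edges)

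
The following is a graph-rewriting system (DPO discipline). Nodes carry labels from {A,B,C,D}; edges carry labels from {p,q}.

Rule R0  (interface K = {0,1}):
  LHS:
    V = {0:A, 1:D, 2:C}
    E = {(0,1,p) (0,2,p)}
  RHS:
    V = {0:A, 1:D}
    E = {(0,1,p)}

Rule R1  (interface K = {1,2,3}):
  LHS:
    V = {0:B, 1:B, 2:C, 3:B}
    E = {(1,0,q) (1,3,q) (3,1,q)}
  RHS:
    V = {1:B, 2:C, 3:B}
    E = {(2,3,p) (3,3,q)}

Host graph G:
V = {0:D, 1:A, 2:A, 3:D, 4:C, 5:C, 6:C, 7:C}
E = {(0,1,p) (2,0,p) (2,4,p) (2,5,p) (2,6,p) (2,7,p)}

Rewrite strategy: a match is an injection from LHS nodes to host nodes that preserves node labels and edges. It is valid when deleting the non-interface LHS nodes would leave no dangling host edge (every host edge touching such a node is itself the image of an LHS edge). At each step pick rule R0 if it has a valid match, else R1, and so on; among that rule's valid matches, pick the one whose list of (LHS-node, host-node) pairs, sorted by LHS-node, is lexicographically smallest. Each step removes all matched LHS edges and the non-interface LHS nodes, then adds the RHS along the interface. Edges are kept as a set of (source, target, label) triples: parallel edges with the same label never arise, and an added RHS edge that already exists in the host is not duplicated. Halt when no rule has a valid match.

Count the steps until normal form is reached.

initial: |V|=8 |E|=6  E = 0-p->1 2-p->0 2-p->4 2-p->5 2-p->6 2-p->7
step 1: apply R0 at {0↦2, 1↦0, 2↦4}  → |V|=7 |E|=5  E = 0-p->1 2-p->0 2-p->5 2-p->6 2-p->7
step 2: apply R0 at {0↦2, 1↦0, 2↦5}  → |V|=6 |E|=4  E = 0-p->1 2-p->0 2-p->6 2-p->7
step 3: apply R0 at {0↦2, 1↦0, 2↦6}  → |V|=5 |E|=3  E = 0-p->1 2-p->0 2-p->7
step 4: apply R0 at {0↦2, 1↦0, 2↦7}  → |V|=4 |E|=2  E = 0-p->1 2-p->0
halt: no rule applies after step 4

Answer: 4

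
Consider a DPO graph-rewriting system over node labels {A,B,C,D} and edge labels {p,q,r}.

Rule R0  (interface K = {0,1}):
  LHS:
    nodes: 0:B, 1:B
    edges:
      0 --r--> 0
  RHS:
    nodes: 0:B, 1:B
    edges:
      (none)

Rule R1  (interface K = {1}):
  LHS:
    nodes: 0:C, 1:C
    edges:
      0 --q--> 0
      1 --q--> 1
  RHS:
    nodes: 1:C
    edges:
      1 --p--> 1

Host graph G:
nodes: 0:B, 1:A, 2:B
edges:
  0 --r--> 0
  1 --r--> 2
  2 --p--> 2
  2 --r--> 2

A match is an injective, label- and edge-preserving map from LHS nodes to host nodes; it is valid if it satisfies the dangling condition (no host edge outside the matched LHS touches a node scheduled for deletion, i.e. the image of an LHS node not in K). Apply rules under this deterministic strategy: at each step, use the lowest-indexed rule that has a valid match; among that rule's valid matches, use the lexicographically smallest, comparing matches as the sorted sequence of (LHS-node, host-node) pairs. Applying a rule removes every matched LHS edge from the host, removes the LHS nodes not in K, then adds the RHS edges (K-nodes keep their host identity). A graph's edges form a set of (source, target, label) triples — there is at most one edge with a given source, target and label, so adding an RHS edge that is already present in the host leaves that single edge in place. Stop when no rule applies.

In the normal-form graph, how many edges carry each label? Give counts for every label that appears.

Answer: p:1 r:1

Steps:
[0] host  ⇒  3 nodes, 4 edges  {0-r->0 1-r->2 2-p->2 2-r->2}
[1] R0 @ {0↦0, 1↦2}  ⇒  3 nodes, 3 edges  {1-r->2 2-p->2 2-r->2}
[2] R0 @ {0↦2, 1↦0}  ⇒  3 nodes, 2 edges  {1-r->2 2-p->2}
normal form: no rule applies after step 2
NF edges: [(1, 2, 'r'), (2, 2, 'p')]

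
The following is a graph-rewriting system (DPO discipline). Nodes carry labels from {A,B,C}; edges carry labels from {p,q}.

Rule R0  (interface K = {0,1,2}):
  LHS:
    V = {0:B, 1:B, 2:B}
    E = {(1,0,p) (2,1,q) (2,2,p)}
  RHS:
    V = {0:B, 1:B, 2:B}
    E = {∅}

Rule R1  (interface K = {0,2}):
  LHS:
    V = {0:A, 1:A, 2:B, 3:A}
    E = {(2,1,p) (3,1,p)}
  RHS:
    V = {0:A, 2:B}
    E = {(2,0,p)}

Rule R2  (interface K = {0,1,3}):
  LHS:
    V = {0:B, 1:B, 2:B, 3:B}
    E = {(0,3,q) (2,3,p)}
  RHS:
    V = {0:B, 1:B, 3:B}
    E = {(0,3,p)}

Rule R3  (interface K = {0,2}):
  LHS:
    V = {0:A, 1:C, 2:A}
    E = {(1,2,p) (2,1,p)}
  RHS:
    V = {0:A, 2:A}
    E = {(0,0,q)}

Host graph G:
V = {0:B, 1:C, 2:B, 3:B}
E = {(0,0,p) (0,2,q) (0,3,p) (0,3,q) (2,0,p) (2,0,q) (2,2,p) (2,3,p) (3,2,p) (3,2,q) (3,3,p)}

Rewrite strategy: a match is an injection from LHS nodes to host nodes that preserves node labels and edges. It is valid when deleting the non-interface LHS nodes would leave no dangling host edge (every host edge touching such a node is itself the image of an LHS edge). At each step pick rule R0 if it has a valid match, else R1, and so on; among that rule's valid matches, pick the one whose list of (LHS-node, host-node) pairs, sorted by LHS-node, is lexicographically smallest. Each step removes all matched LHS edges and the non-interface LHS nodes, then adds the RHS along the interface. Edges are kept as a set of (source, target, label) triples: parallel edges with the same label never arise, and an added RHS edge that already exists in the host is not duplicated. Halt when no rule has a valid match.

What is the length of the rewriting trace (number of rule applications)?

[0] host  ⇒  4 nodes, 11 edges  {0-p->0 0-q->2 0-p->3 0-q->3 2-p->0 2-q->0 2-p->2 2-p->3 3-p->2 3-q->2 3-p->3}
[1] R0 @ {0↦0, 1↦2, 2↦3}  ⇒  4 nodes, 8 edges  {0-p->0 0-q->2 0-p->3 0-q->3 2-q->0 2-p->2 2-p->3 3-p->2}
[2] R0 @ {0↦2, 1↦3, 2↦0}  ⇒  4 nodes, 5 edges  {0-q->2 0-p->3 2-q->0 2-p->2 2-p->3}
[3] R0 @ {0↦3, 1↦0, 2↦2}  ⇒  4 nodes, 2 edges  {0-q->2 2-p->3}
normal form: no rule applies after step 3

Answer: 3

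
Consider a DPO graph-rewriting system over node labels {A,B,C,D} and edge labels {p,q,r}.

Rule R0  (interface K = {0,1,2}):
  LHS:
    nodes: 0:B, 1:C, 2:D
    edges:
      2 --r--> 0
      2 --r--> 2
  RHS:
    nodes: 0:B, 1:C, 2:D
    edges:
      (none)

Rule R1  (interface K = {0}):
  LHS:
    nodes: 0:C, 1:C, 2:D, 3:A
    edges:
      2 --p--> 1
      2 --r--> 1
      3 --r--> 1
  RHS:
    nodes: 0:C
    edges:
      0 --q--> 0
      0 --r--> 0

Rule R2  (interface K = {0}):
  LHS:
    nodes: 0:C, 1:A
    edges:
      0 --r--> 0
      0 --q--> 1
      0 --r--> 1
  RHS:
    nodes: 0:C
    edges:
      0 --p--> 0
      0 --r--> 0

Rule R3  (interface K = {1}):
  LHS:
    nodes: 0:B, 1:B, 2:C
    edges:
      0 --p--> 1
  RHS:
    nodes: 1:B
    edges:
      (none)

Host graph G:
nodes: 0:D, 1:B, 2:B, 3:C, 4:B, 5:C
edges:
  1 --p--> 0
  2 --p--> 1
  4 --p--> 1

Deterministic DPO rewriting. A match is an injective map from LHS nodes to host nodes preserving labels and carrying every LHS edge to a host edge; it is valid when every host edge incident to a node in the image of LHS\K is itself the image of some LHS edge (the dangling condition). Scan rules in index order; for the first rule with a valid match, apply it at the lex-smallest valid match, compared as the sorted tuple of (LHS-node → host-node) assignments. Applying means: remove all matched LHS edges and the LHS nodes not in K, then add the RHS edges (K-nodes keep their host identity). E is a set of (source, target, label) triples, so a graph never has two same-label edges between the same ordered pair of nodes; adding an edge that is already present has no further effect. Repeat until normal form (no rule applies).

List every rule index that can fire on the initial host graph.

R0: no valid match — LHS pattern not found
R1: no valid match — LHS pattern not found
R2: no valid match — LHS pattern not found
R3: 4 valid matches — {0↦2, 1↦1, 2↦3}, {0↦2, 1↦1, 2↦5}, {0↦4, 1↦1, 2↦3} (+1 more)

Answer: [R3]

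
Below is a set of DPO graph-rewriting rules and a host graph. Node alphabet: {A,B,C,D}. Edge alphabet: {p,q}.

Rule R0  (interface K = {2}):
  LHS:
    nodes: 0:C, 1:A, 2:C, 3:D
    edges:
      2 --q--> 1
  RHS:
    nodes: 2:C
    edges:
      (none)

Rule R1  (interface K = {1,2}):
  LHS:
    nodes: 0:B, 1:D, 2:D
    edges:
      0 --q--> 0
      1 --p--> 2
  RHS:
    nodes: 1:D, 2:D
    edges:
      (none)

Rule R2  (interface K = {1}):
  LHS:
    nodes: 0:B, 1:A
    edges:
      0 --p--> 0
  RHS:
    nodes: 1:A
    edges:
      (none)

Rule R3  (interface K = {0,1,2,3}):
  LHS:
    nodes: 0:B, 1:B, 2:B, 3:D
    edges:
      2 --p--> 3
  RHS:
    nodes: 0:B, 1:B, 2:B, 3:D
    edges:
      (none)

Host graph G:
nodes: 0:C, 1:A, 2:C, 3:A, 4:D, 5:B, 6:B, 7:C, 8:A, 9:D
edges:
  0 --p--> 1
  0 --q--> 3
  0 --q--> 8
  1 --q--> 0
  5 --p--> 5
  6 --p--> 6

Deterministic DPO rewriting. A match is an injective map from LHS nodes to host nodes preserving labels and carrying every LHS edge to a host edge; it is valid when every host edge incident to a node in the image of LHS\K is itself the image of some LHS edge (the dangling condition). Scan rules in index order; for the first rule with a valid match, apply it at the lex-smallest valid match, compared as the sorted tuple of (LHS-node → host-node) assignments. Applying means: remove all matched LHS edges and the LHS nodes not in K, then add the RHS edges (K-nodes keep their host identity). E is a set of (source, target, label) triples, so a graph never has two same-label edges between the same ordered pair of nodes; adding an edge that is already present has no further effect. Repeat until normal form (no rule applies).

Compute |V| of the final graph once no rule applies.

Answer: 2

Rewrite trace:
[0] host  ⇒  10 nodes, 6 edges  {0-p->1 0-q->3 0-q->8 1-q->0 5-p->5 6-p->6}
[1] R0 @ {0↦2, 1↦3, 2↦0, 3↦4}  ⇒  7 nodes, 5 edges  {0-p->1 0-q->8 1-q->0 5-p->5 6-p->6}
[2] R0 @ {0↦7, 1↦8, 2↦0, 3↦9}  ⇒  4 nodes, 4 edges  {0-p->1 1-q->0 5-p->5 6-p->6}
[3] R2 @ {0↦5, 1↦1}  ⇒  3 nodes, 3 edges  {0-p->1 1-q->0 6-p->6}
[4] R2 @ {0↦6, 1↦1}  ⇒  2 nodes, 2 edges  {0-p->1 1-q->0}
halt: no rule applies after step 4
NF nodes: {0:C, 1:A}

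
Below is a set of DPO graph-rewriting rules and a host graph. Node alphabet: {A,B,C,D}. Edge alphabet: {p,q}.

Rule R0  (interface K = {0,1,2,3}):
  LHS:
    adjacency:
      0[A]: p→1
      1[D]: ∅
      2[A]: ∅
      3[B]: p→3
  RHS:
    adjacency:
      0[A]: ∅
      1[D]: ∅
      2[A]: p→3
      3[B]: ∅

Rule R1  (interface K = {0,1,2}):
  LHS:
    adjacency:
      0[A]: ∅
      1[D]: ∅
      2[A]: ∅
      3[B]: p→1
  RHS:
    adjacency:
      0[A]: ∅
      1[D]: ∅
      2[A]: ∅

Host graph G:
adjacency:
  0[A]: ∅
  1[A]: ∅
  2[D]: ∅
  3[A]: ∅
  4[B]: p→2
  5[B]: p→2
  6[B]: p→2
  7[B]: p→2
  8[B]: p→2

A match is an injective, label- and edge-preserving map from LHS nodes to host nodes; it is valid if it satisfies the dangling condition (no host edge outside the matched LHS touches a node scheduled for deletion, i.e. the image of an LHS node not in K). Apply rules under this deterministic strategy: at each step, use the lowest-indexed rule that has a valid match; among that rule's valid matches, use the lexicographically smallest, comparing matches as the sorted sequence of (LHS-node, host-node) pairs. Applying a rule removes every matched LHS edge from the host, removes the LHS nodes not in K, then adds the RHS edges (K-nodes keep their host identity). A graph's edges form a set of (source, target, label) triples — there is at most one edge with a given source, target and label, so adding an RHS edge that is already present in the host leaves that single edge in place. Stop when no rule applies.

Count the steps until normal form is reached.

Answer: 5

Rewrite trace:
start.  V:9 E:5  edges: 4-p->2 5-p->2 6-p->2 7-p->2 8-p->2
1. fire R1 via {0↦0, 1↦2, 2↦1, 3↦4}  →  V:8 E:4  edges: 5-p->2 6-p->2 7-p->2 8-p->2
2. fire R1 via {0↦0, 1↦2, 2↦1, 3↦5}  →  V:7 E:3  edges: 6-p->2 7-p->2 8-p->2
3. fire R1 via {0↦0, 1↦2, 2↦1, 3↦6}  →  V:6 E:2  edges: 7-p->2 8-p->2
4. fire R1 via {0↦0, 1↦2, 2↦1, 3↦7}  →  V:5 E:1  edges: 8-p->2
5. fire R1 via {0↦0, 1↦2, 2↦1, 3↦8}  →  V:4 E:0  edges: ∅
halt: no rule applies after step 5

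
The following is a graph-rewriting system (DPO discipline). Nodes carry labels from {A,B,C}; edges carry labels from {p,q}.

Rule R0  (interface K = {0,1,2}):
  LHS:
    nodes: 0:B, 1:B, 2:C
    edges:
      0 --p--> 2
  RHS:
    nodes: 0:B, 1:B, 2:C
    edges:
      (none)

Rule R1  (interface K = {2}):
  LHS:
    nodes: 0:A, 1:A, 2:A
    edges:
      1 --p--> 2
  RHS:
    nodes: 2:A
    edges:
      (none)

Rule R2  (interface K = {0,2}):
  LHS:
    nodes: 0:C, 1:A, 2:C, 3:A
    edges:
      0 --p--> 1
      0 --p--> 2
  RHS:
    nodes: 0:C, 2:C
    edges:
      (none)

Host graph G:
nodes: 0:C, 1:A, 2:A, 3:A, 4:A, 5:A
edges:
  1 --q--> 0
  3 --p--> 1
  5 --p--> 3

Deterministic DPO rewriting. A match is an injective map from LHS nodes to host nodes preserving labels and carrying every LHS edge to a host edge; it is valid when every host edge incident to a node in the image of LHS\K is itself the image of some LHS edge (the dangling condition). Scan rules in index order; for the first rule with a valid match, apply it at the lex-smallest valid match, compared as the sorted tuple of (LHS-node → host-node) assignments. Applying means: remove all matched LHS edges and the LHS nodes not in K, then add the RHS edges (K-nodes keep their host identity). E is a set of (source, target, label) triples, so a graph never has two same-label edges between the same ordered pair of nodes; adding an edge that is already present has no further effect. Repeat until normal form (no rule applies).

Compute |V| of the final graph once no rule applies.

[0] host  ⇒  6 nodes, 3 edges  {1-q->0 3-p->1 5-p->3}
[1] R1 @ {0↦2, 1↦5, 2↦3}  ⇒  4 nodes, 2 edges  {1-q->0 3-p->1}
[2] R1 @ {0↦4, 1↦3, 2↦1}  ⇒  2 nodes, 1 edges  {1-q->0}
final graph: no rule applies after step 2
NF nodes: {0:C, 1:A}

Answer: 2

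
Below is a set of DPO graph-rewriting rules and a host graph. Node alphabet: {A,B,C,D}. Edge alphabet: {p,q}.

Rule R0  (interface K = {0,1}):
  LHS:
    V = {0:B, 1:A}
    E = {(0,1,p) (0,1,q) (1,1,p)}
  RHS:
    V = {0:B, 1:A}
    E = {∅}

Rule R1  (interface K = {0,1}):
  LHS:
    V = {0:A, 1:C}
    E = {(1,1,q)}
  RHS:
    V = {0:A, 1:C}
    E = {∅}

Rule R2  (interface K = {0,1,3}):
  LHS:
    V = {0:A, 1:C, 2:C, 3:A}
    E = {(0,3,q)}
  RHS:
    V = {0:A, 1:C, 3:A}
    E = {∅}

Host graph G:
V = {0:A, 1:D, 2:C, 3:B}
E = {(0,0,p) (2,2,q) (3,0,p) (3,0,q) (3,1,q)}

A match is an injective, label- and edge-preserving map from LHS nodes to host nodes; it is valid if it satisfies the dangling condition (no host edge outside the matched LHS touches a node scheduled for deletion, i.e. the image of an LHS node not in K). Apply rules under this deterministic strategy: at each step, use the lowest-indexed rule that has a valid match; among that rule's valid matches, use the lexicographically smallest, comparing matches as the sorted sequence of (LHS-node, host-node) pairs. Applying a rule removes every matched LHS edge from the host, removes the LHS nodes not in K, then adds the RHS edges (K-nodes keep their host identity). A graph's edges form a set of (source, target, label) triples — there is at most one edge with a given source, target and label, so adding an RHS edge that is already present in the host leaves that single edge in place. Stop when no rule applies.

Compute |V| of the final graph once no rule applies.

Answer: 4

Derivation:
initial: |V|=4 |E|=5  E = 0-p->0 2-q->2 3-p->0 3-q->0 3-q->1
step 1: apply R0 at {0↦3, 1↦0}  → |V|=4 |E|=2  E = 2-q->2 3-q->1
step 2: apply R1 at {0↦0, 1↦2}  → |V|=4 |E|=1  E = 3-q->1
final graph: no rule applies after step 2
NF nodes: {0:A, 1:D, 2:C, 3:B}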